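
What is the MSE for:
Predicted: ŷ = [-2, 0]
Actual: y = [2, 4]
MSE = 16

MSE = (1/2)((-2-2)² + (0-4)²) = (1/2)(16 + 16) = 16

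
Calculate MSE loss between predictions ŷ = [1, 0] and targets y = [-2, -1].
MSE = 5

MSE = (1/2)((1--2)² + (0--1)²) = (1/2)(9 + 1) = 5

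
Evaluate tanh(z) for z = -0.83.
-0.6805

tanh(-0.83) = (e^(-0.83) - e^(0.83))/(e^(-0.83) + e^(0.83)) = -0.6805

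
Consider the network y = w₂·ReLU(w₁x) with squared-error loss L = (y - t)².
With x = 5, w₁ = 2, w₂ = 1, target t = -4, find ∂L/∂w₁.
∂L/∂w₁ = 140

Forward pass:
z = w₁x = 2×5 = 10
h = ReLU(10) = 10
y = w₂h = 1×10 = 10

Backward pass:
∂L/∂y = 2(y - t) = 2(10 - -4) = 28
∂y/∂h = w₂ = 1
∂h/∂z = 1 (ReLU derivative)
∂z/∂w₁ = x = 5

∂L/∂w₁ = 28 × 1 × 1 × 5 = 140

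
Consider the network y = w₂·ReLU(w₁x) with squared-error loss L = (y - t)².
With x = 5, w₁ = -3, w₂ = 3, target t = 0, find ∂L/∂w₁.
∂L/∂w₁ = 0

Forward pass:
z = w₁x = -3×5 = -15
h = ReLU(-15) = 0
y = w₂h = 3×0 = 0

Backward pass:
∂L/∂y = 2(y - t) = 2(0 - 0) = 0
∂y/∂h = w₂ = 3
∂h/∂z = 0 (ReLU derivative)
∂z/∂w₁ = x = 5

∂L/∂w₁ = 0 × 3 × 0 × 5 = 0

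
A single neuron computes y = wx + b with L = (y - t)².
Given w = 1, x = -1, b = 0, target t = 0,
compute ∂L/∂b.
∂L/∂b = -2

y = wx + b = (1)(-1) + 0 = -1
∂L/∂y = 2(y - t) = 2(-1 - 0) = -2
∂y/∂b = 1
∂L/∂b = ∂L/∂y · ∂y/∂b = -2 × 1 = -2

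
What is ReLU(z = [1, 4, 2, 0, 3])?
h = [1, 4, 2, 0, 3]

ReLU applied element-wise: max(0,1)=1, max(0,4)=4, max(0,2)=2, max(0,0)=0, max(0,3)=3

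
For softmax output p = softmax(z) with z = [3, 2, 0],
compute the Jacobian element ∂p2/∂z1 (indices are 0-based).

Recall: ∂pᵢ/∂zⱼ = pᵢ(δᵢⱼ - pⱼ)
∂p2/∂z1 = -0.009113

p = softmax(z) = [0.7054, 0.2595, 0.03512]
p2 = 0.03512, p1 = 0.2595

∂p2/∂z1 = -p2 × p1 = -0.03512 × 0.2595 = -0.009113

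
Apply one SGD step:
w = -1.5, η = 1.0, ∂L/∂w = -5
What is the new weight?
w_new = 3.5

w_new = w - η·∂L/∂w = -1.5 - 1.0×(-5) = -1.5 - (-5) = 3.5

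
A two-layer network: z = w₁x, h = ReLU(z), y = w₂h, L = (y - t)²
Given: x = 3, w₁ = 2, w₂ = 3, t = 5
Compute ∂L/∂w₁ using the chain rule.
∂L/∂w₁ = 234

Forward pass:
z = w₁x = 2×3 = 6
h = ReLU(6) = 6
y = w₂h = 3×6 = 18

Backward pass:
∂L/∂y = 2(y - t) = 2(18 - 5) = 26
∂y/∂h = w₂ = 3
∂h/∂z = 1 (ReLU derivative)
∂z/∂w₁ = x = 3

∂L/∂w₁ = 26 × 3 × 1 × 3 = 234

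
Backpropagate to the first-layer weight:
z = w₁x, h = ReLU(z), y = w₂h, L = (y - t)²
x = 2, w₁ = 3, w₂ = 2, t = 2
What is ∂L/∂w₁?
∂L/∂w₁ = 80

Forward pass:
z = w₁x = 3×2 = 6
h = ReLU(6) = 6
y = w₂h = 2×6 = 12

Backward pass:
∂L/∂y = 2(y - t) = 2(12 - 2) = 20
∂y/∂h = w₂ = 2
∂h/∂z = 1 (ReLU derivative)
∂z/∂w₁ = x = 2

∂L/∂w₁ = 20 × 2 × 1 × 2 = 80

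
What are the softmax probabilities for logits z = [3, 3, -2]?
p = [0.4983, 0.4983, 0.0034]

exp(z) = [20.09, 20.09, 0.1353]
Sum = 40.31
p = [0.4983, 0.4983, 0.0034]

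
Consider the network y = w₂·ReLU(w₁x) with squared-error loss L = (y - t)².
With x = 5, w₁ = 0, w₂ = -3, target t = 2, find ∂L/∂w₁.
∂L/∂w₁ = 0

Forward pass:
z = w₁x = 0×5 = 0
h = ReLU(0) = 0
y = w₂h = -3×0 = 0

Backward pass:
∂L/∂y = 2(y - t) = 2(0 - 2) = -4
∂y/∂h = w₂ = -3
∂h/∂z = 0 (ReLU derivative)
∂z/∂w₁ = x = 5

∂L/∂w₁ = -4 × -3 × 0 × 5 = 0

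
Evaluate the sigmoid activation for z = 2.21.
0.9011

sigmoid(2.21) = 1/(1 + e^(-2.21)) = 1/(1 + 0.1097) = 0.9011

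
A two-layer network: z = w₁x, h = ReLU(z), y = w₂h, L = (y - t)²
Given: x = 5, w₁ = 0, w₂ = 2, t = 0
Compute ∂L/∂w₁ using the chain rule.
∂L/∂w₁ = 0

Forward pass:
z = w₁x = 0×5 = 0
h = ReLU(0) = 0
y = w₂h = 2×0 = 0

Backward pass:
∂L/∂y = 2(y - t) = 2(0 - 0) = 0
∂y/∂h = w₂ = 2
∂h/∂z = 0 (ReLU derivative)
∂z/∂w₁ = x = 5

∂L/∂w₁ = 0 × 2 × 0 × 5 = 0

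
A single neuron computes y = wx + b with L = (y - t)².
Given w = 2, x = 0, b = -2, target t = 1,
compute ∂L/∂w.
∂L/∂w = 0

y = wx + b = (2)(0) + -2 = -2
∂L/∂y = 2(y - t) = 2(-2 - 1) = -6
∂y/∂w = x = 0
∂L/∂w = ∂L/∂y · ∂y/∂w = -6 × 0 = 0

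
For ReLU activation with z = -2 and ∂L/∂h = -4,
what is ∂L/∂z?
∂L/∂z = 0

h = ReLU(-2) = 0
Since z < 0: ∂h/∂z = 0
∂L/∂z = ∂L/∂h · ∂h/∂z = -4 × 0 = 0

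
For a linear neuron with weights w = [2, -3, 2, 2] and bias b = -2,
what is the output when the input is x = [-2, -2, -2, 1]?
y = -2

y = (2)(-2) + (-3)(-2) + (2)(-2) + (2)(1) + -2 = -2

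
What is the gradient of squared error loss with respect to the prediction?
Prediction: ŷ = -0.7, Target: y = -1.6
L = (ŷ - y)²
∂L/∂ŷ = 1.8

∂L/∂ŷ = 2(ŷ - y) = 2(-0.7 - -1.6) = 2(0.9) = 1.8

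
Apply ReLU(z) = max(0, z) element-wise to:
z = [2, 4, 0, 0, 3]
h = [2, 4, 0, 0, 3]

ReLU applied element-wise: max(0,2)=2, max(0,4)=4, max(0,0)=0, max(0,0)=0, max(0,3)=3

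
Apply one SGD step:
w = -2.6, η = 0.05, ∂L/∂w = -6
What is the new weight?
w_new = -2.3

w_new = w - η·∂L/∂w = -2.6 - 0.05×(-6) = -2.6 - (-0.3) = -2.3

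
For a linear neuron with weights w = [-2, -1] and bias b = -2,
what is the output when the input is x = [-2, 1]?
y = 1

y = (-2)(-2) + (-1)(1) + -2 = 1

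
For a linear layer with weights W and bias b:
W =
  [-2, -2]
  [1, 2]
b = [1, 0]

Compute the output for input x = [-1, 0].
y = [3, -1]

Wx = [-2×-1 + -2×0, 1×-1 + 2×0]
   = [2, -1]
y = Wx + b = [2 + 1, -1 + 0] = [3, -1]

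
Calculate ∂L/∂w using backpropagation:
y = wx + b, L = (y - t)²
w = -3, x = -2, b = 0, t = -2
∂L/∂w = -32

y = wx + b = (-3)(-2) + 0 = 6
∂L/∂y = 2(y - t) = 2(6 - -2) = 16
∂y/∂w = x = -2
∂L/∂w = ∂L/∂y · ∂y/∂w = 16 × -2 = -32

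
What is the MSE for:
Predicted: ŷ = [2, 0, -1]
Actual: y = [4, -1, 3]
MSE = 7

MSE = (1/3)((2-4)² + (0--1)² + (-1-3)²) = (1/3)(4 + 1 + 16) = 7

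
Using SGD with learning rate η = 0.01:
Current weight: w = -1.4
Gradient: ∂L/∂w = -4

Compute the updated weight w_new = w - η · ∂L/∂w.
w_new = -1.36

w_new = w - η·∂L/∂w = -1.4 - 0.01×(-4) = -1.4 - (-0.04) = -1.36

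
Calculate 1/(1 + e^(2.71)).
0.06239

sigmoid(-2.71) = 1/(1 + e^(2.71)) = 1/(1 + 15.03) = 0.06239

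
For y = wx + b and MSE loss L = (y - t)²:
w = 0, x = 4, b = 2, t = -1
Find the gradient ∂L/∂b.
∂L/∂b = 6

y = wx + b = (0)(4) + 2 = 2
∂L/∂y = 2(y - t) = 2(2 - -1) = 6
∂y/∂b = 1
∂L/∂b = ∂L/∂y · ∂y/∂b = 6 × 1 = 6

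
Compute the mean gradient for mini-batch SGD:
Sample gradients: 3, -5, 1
Average gradient = -0.3333

Average = (1/3)(3 + -5 + 1) = -1/3 = -0.3333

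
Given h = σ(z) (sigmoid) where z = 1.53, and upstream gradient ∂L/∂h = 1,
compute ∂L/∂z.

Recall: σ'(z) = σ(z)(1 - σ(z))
∂L/∂z = 0.1463

σ(1.53) = 0.822
σ'(1.53) = σ(1.53)(1 - σ(1.53)) = 0.822 × 0.178 = 0.1463
∂L/∂z = ∂L/∂h · σ'(z) = 1 × 0.1463 = 0.1463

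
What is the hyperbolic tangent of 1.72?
0.9379

tanh(1.72) = (e^(1.72) - e^(-1.72))/(e^(1.72) + e^(-1.72)) = 0.9379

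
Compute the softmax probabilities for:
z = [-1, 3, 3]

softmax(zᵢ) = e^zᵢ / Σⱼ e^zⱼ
p = [0.0091, 0.4955, 0.4955]

exp(z) = [0.3679, 20.09, 20.09]
Sum = 40.54
p = [0.0091, 0.4955, 0.4955]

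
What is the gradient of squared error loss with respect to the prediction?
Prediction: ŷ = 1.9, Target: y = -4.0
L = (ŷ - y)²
∂L/∂ŷ = 11.8

∂L/∂ŷ = 2(ŷ - y) = 2(1.9 - -4.0) = 2(5.9) = 11.8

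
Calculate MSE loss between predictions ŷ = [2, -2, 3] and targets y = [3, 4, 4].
MSE = 12.67

MSE = (1/3)((2-3)² + (-2-4)² + (3-4)²) = (1/3)(1 + 36 + 1) = 12.67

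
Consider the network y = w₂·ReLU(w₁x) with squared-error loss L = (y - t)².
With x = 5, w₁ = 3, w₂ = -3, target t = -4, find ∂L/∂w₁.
∂L/∂w₁ = 1230

Forward pass:
z = w₁x = 3×5 = 15
h = ReLU(15) = 15
y = w₂h = -3×15 = -45

Backward pass:
∂L/∂y = 2(y - t) = 2(-45 - -4) = -82
∂y/∂h = w₂ = -3
∂h/∂z = 1 (ReLU derivative)
∂z/∂w₁ = x = 5

∂L/∂w₁ = -82 × -3 × 1 × 5 = 1230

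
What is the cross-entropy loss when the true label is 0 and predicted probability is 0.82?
L = 1.715

L = -0·log(0.82) - 1·log(0.18) = -log(0.18) = 1.715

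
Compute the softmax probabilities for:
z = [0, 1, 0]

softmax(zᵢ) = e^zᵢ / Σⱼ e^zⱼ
p = [0.2119, 0.5761, 0.2119]

exp(z) = [1, 2.718, 1]
Sum = 4.718
p = [0.2119, 0.5761, 0.2119]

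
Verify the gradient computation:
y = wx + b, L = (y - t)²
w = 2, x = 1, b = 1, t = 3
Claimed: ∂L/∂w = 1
Incorrect

y = (2)(1) + 1 = 3
∂L/∂y = 2(y - t) = 2(3 - 3) = 0
∂y/∂w = x = 1
∂L/∂w = 0 × 1 = 0

Claimed value: 1
Incorrect: The correct gradient is 0.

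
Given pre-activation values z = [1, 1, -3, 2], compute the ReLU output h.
h = [1, 1, 0, 2]

ReLU applied element-wise: max(0,1)=1, max(0,1)=1, max(0,-3)=0, max(0,2)=2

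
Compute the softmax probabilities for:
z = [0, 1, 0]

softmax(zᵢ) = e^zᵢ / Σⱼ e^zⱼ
p = [0.2119, 0.5761, 0.2119]

exp(z) = [1, 2.718, 1]
Sum = 4.718
p = [0.2119, 0.5761, 0.2119]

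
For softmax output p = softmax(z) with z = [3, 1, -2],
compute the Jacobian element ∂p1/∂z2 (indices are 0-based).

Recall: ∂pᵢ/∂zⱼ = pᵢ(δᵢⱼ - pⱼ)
∂p1/∂z2 = -0.0006991

p = softmax(z) = [0.8756, 0.1185, 0.0059]
p1 = 0.1185, p2 = 0.0059

∂p1/∂z2 = -p1 × p2 = -0.1185 × 0.0059 = -0.0006991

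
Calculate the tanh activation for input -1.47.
-0.8996

tanh(-1.47) = (e^(-1.47) - e^(1.47))/(e^(-1.47) + e^(1.47)) = -0.8996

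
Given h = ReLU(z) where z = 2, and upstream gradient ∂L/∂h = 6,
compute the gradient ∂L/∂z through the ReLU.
∂L/∂z = 6

h = ReLU(2) = 2
Since z > 0: ∂h/∂z = 1
∂L/∂z = ∂L/∂h · ∂h/∂z = 6 × 1 = 6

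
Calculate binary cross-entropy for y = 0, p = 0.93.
L = 2.659

L = -0·log(0.93) - 1·log(0.07) = -log(0.07) = 2.659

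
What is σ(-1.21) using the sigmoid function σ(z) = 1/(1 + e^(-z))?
0.2297

sigmoid(-1.21) = 1/(1 + e^(1.21)) = 1/(1 + 3.353) = 0.2297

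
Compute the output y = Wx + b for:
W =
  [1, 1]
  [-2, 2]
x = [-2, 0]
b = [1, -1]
y = [-1, 3]

Wx = [1×-2 + 1×0, -2×-2 + 2×0]
   = [-2, 4]
y = Wx + b = [-2 + 1, 4 + -1] = [-1, 3]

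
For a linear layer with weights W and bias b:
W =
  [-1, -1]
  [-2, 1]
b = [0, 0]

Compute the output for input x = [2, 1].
y = [-3, -3]

Wx = [-1×2 + -1×1, -2×2 + 1×1]
   = [-3, -3]
y = Wx + b = [-3 + 0, -3 + 0] = [-3, -3]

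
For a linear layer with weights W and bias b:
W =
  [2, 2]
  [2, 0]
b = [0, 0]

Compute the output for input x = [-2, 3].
y = [2, -4]

Wx = [2×-2 + 2×3, 2×-2 + 0×3]
   = [2, -4]
y = Wx + b = [2 + 0, -4 + 0] = [2, -4]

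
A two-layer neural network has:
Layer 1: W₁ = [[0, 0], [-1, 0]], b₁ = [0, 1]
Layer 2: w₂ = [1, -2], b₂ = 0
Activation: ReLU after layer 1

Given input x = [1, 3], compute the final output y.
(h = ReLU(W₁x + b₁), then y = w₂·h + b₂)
y = 0

Layer 1 pre-activation: z₁ = [0, 0]
After ReLU: h = [0, 0]
Layer 2 output: y = 1×0 + -2×0 + 0 = 0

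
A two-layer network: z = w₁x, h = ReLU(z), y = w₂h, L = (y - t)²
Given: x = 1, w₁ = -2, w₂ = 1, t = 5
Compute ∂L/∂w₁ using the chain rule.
∂L/∂w₁ = 0

Forward pass:
z = w₁x = -2×1 = -2
h = ReLU(-2) = 0
y = w₂h = 1×0 = 0

Backward pass:
∂L/∂y = 2(y - t) = 2(0 - 5) = -10
∂y/∂h = w₂ = 1
∂h/∂z = 0 (ReLU derivative)
∂z/∂w₁ = x = 1

∂L/∂w₁ = -10 × 1 × 0 × 1 = 0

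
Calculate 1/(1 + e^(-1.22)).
0.7721

sigmoid(1.22) = 1/(1 + e^(-1.22)) = 1/(1 + 0.2952) = 0.7721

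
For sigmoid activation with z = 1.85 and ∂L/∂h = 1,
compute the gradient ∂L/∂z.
∂L/∂z = 0.1174

σ(1.85) = 0.8641
σ'(1.85) = σ(1.85)(1 - σ(1.85)) = 0.8641 × 0.1359 = 0.1174
∂L/∂z = ∂L/∂h · σ'(z) = 1 × 0.1174 = 0.1174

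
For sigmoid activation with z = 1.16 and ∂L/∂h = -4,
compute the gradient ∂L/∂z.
∂L/∂z = -0.7268

σ(1.16) = 0.7613
σ'(1.16) = σ(1.16)(1 - σ(1.16)) = 0.7613 × 0.2387 = 0.1817
∂L/∂z = ∂L/∂h · σ'(z) = -4 × 0.1817 = -0.7268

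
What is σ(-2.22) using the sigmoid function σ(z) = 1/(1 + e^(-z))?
0.09797

sigmoid(-2.22) = 1/(1 + e^(2.22)) = 1/(1 + 9.207) = 0.09797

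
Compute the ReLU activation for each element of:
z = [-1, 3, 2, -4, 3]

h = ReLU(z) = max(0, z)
h = [0, 3, 2, 0, 3]

ReLU applied element-wise: max(0,-1)=0, max(0,3)=3, max(0,2)=2, max(0,-4)=0, max(0,3)=3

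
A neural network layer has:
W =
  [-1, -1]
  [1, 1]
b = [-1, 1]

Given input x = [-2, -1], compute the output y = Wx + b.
y = [2, -2]

Wx = [-1×-2 + -1×-1, 1×-2 + 1×-1]
   = [3, -3]
y = Wx + b = [3 + -1, -3 + 1] = [2, -2]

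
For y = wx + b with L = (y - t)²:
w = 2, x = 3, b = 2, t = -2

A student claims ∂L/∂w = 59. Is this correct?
Incorrect

y = (2)(3) + 2 = 8
∂L/∂y = 2(y - t) = 2(8 - -2) = 20
∂y/∂w = x = 3
∂L/∂w = 20 × 3 = 60

Claimed value: 59
Incorrect: The correct gradient is 60.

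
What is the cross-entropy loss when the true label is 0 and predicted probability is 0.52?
L = 0.734

L = -0·log(0.52) - 1·log(0.48) = -log(0.48) = 0.734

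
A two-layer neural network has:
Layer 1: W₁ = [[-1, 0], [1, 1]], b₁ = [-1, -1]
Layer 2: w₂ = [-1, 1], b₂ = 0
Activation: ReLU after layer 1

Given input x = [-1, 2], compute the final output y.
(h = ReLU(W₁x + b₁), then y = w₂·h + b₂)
y = 0

Layer 1 pre-activation: z₁ = [0, 0]
After ReLU: h = [0, 0]
Layer 2 output: y = -1×0 + 1×0 + 0 = 0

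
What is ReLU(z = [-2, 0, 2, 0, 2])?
h = [0, 0, 2, 0, 2]

ReLU applied element-wise: max(0,-2)=0, max(0,0)=0, max(0,2)=2, max(0,0)=0, max(0,2)=2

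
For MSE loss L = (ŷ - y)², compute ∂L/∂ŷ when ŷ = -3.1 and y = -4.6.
∂L/∂ŷ = 3.0

∂L/∂ŷ = 2(ŷ - y) = 2(-3.1 - -4.6) = 2(1.5) = 3.0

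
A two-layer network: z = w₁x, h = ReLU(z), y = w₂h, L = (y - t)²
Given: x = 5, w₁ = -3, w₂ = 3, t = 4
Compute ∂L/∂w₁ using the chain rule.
∂L/∂w₁ = 0

Forward pass:
z = w₁x = -3×5 = -15
h = ReLU(-15) = 0
y = w₂h = 3×0 = 0

Backward pass:
∂L/∂y = 2(y - t) = 2(0 - 4) = -8
∂y/∂h = w₂ = 3
∂h/∂z = 0 (ReLU derivative)
∂z/∂w₁ = x = 5

∂L/∂w₁ = -8 × 3 × 0 × 5 = 0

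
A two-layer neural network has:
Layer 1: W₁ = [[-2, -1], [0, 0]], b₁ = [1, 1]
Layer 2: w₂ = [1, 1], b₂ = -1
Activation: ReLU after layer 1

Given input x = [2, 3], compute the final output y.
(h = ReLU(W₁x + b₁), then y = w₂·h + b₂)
y = 0

Layer 1 pre-activation: z₁ = [-6, 1]
After ReLU: h = [0, 1]
Layer 2 output: y = 1×0 + 1×1 + -1 = 0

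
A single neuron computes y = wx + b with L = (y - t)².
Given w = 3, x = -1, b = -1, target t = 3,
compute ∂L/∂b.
∂L/∂b = -14

y = wx + b = (3)(-1) + -1 = -4
∂L/∂y = 2(y - t) = 2(-4 - 3) = -14
∂y/∂b = 1
∂L/∂b = ∂L/∂y · ∂y/∂b = -14 × 1 = -14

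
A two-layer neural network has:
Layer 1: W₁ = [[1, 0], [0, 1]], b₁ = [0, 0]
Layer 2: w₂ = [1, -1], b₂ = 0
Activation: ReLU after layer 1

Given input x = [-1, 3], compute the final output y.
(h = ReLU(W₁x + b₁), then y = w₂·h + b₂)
y = -3

Layer 1 pre-activation: z₁ = [-1, 3]
After ReLU: h = [0, 3]
Layer 2 output: y = 1×0 + -1×3 + 0 = -3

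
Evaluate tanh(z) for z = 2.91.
0.9941

tanh(2.91) = (e^(2.91) - e^(-2.91))/(e^(2.91) + e^(-2.91)) = 0.9941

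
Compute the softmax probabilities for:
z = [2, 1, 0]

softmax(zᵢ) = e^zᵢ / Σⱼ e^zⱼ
p = [0.6652, 0.2447, 0.09]

exp(z) = [7.389, 2.718, 1]
Sum = 11.11
p = [0.6652, 0.2447, 0.09]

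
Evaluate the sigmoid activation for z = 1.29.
0.7841

sigmoid(1.29) = 1/(1 + e^(-1.29)) = 1/(1 + 0.2753) = 0.7841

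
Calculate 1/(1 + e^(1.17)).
0.2369

sigmoid(-1.17) = 1/(1 + e^(1.17)) = 1/(1 + 3.222) = 0.2369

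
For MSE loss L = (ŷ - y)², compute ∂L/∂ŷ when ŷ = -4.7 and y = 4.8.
∂L/∂ŷ = -19.0

∂L/∂ŷ = 2(ŷ - y) = 2(-4.7 - 4.8) = 2(-9.5) = -19.0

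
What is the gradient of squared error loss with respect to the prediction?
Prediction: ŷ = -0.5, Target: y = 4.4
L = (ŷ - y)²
∂L/∂ŷ = -9.8

∂L/∂ŷ = 2(ŷ - y) = 2(-0.5 - 4.4) = 2(-4.9) = -9.8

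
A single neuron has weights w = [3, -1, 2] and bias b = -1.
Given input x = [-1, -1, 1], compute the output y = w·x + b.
y = -1

y = (3)(-1) + (-1)(-1) + (2)(1) + -1 = -1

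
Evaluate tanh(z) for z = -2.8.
-0.9926

tanh(-2.8) = (e^(-2.8) - e^(2.8))/(e^(-2.8) + e^(2.8)) = -0.9926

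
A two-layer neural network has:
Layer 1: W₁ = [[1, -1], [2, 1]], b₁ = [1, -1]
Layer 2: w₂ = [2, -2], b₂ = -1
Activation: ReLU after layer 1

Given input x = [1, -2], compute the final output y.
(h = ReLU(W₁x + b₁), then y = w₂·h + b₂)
y = 7

Layer 1 pre-activation: z₁ = [4, -1]
After ReLU: h = [4, 0]
Layer 2 output: y = 2×4 + -2×0 + -1 = 7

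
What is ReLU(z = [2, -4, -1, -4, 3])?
h = [2, 0, 0, 0, 3]

ReLU applied element-wise: max(0,2)=2, max(0,-4)=0, max(0,-1)=0, max(0,-4)=0, max(0,3)=3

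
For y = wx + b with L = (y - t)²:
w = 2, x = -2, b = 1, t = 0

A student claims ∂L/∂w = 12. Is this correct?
Correct

y = (2)(-2) + 1 = -3
∂L/∂y = 2(y - t) = 2(-3 - 0) = -6
∂y/∂w = x = -2
∂L/∂w = -6 × -2 = 12

Claimed value: 12
Correct: The correct gradient is 12.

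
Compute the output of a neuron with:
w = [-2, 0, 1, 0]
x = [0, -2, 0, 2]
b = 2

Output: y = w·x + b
y = 2

y = (-2)(0) + (0)(-2) + (1)(0) + (0)(2) + 2 = 2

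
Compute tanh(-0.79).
-0.6584

tanh(-0.79) = (e^(-0.79) - e^(0.79))/(e^(-0.79) + e^(0.79)) = -0.6584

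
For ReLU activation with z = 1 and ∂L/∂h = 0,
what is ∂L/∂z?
∂L/∂z = 0

h = ReLU(1) = 1
Since z > 0: ∂h/∂z = 1
∂L/∂z = ∂L/∂h · ∂h/∂z = 0 × 1 = 0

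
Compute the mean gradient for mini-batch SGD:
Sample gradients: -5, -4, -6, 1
Average gradient = -3.5

Average = (1/4)(-5 + -4 + -6 + 1) = -14/4 = -3.5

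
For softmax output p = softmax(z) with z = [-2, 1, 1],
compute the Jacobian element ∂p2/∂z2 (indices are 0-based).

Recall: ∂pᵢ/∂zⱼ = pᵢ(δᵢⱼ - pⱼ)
∂p2/∂z2 = 0.2499

p = softmax(z) = [0.02429, 0.4879, 0.4879]
p2 = 0.4879

∂p2/∂z2 = p2(1 - p2) = 0.4879 × (1 - 0.4879) = 0.2499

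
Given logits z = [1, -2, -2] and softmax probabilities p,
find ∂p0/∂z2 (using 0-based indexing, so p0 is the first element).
∂p0/∂z2 = -0.04118

p = softmax(z) = [0.9094, 0.04528, 0.04528]
p0 = 0.9094, p2 = 0.04528

∂p0/∂z2 = -p0 × p2 = -0.9094 × 0.04528 = -0.04118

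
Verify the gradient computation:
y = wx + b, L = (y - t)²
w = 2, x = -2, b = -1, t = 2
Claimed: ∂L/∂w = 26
Incorrect

y = (2)(-2) + -1 = -5
∂L/∂y = 2(y - t) = 2(-5 - 2) = -14
∂y/∂w = x = -2
∂L/∂w = -14 × -2 = 28

Claimed value: 26
Incorrect: The correct gradient is 28.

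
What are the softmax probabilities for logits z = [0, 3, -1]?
p = [0.0466, 0.9362, 0.0171]

exp(z) = [1, 20.09, 0.3679]
Sum = 21.45
p = [0.0466, 0.9362, 0.0171]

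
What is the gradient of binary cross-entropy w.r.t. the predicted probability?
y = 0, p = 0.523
∂L/∂p = 2.096

∂L/∂p = -y/p + (1-y)/(1-p) = 0 + 1/0.477 = 2.096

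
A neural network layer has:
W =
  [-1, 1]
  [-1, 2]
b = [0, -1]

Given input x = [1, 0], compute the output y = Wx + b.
y = [-1, -2]

Wx = [-1×1 + 1×0, -1×1 + 2×0]
   = [-1, -1]
y = Wx + b = [-1 + 0, -1 + -1] = [-1, -2]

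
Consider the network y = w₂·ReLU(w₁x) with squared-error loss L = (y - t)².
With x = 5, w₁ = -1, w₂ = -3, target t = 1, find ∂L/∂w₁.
∂L/∂w₁ = 0

Forward pass:
z = w₁x = -1×5 = -5
h = ReLU(-5) = 0
y = w₂h = -3×0 = 0

Backward pass:
∂L/∂y = 2(y - t) = 2(0 - 1) = -2
∂y/∂h = w₂ = -3
∂h/∂z = 0 (ReLU derivative)
∂z/∂w₁ = x = 5

∂L/∂w₁ = -2 × -3 × 0 × 5 = 0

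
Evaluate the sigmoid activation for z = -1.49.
0.1839

sigmoid(-1.49) = 1/(1 + e^(1.49)) = 1/(1 + 4.437) = 0.1839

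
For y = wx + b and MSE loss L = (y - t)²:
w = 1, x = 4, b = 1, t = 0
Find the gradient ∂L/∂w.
∂L/∂w = 40

y = wx + b = (1)(4) + 1 = 5
∂L/∂y = 2(y - t) = 2(5 - 0) = 10
∂y/∂w = x = 4
∂L/∂w = ∂L/∂y · ∂y/∂w = 10 × 4 = 40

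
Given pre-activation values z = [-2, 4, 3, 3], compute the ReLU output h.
h = [0, 4, 3, 3]

ReLU applied element-wise: max(0,-2)=0, max(0,4)=4, max(0,3)=3, max(0,3)=3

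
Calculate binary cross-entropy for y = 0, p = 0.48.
L = 0.6539

L = -0·log(0.48) - 1·log(0.52) = -log(0.52) = 0.6539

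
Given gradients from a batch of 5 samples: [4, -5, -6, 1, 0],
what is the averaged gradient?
Average gradient = -1.2

Average = (1/5)(4 + -5 + -6 + 1 + 0) = -6/5 = -1.2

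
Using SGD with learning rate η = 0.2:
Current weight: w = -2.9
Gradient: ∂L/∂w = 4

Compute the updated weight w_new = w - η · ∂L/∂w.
w_new = -3.7

w_new = w - η·∂L/∂w = -2.9 - 0.2×(4) = -2.9 - (0.8) = -3.7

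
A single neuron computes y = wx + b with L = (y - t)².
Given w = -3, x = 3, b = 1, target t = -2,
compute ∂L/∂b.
∂L/∂b = -12

y = wx + b = (-3)(3) + 1 = -8
∂L/∂y = 2(y - t) = 2(-8 - -2) = -12
∂y/∂b = 1
∂L/∂b = ∂L/∂y · ∂y/∂b = -12 × 1 = -12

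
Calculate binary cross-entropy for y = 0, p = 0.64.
L = 1.022

L = -0·log(0.64) - 1·log(0.36) = -log(0.36) = 1.022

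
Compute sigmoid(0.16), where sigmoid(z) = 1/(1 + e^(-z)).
0.5399

sigmoid(0.16) = 1/(1 + e^(-0.16)) = 1/(1 + 0.8521) = 0.5399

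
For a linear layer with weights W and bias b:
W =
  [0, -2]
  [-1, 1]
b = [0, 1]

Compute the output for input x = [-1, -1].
y = [2, 1]

Wx = [0×-1 + -2×-1, -1×-1 + 1×-1]
   = [2, 0]
y = Wx + b = [2 + 0, 0 + 1] = [2, 1]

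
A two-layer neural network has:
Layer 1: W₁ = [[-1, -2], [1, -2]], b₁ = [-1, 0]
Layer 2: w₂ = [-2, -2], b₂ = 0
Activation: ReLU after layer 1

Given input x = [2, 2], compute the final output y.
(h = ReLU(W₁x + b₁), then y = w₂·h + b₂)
y = 0

Layer 1 pre-activation: z₁ = [-7, -2]
After ReLU: h = [0, 0]
Layer 2 output: y = -2×0 + -2×0 + 0 = 0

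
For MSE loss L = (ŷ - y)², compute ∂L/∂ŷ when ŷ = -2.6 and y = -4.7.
∂L/∂ŷ = 4.2

∂L/∂ŷ = 2(ŷ - y) = 2(-2.6 - -4.7) = 2(2.1) = 4.2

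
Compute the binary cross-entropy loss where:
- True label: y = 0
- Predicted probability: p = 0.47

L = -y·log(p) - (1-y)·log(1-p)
L = 0.6349

L = -0·log(0.47) - 1·log(0.53) = -log(0.53) = 0.6349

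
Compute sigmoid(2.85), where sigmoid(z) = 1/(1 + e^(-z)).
0.9453

sigmoid(2.85) = 1/(1 + e^(-2.85)) = 1/(1 + 0.05784) = 0.9453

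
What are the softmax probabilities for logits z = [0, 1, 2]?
p = [0.09, 0.2447, 0.6652]

exp(z) = [1, 2.718, 7.389]
Sum = 11.11
p = [0.09, 0.2447, 0.6652]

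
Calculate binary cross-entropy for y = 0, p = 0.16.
L = 0.1744

L = -0·log(0.16) - 1·log(0.84) = -log(0.84) = 0.1744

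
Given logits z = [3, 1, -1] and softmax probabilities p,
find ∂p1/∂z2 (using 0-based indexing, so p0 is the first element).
∂p1/∂z2 = -0.001862

p = softmax(z) = [0.8668, 0.1173, 0.01588]
p1 = 0.1173, p2 = 0.01588

∂p1/∂z2 = -p1 × p2 = -0.1173 × 0.01588 = -0.001862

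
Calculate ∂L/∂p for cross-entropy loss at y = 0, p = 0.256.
∂L/∂p = 1.344

∂L/∂p = -y/p + (1-y)/(1-p) = 0 + 1/0.744 = 1.344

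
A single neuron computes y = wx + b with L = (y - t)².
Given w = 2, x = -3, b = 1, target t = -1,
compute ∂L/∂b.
∂L/∂b = -8

y = wx + b = (2)(-3) + 1 = -5
∂L/∂y = 2(y - t) = 2(-5 - -1) = -8
∂y/∂b = 1
∂L/∂b = ∂L/∂y · ∂y/∂b = -8 × 1 = -8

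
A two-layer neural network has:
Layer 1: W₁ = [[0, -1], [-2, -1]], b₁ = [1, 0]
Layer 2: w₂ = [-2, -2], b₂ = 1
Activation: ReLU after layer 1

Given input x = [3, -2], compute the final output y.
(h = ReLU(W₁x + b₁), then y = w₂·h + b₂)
y = -5

Layer 1 pre-activation: z₁ = [3, -4]
After ReLU: h = [3, 0]
Layer 2 output: y = -2×3 + -2×0 + 1 = -5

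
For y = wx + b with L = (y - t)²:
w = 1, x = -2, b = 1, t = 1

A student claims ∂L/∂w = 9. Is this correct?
Incorrect

y = (1)(-2) + 1 = -1
∂L/∂y = 2(y - t) = 2(-1 - 1) = -4
∂y/∂w = x = -2
∂L/∂w = -4 × -2 = 8

Claimed value: 9
Incorrect: The correct gradient is 8.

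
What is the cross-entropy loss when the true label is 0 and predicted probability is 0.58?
L = 0.8675

L = -0·log(0.58) - 1·log(0.42) = -log(0.42) = 0.8675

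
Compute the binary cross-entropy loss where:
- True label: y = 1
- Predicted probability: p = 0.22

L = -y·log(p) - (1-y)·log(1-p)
L = 1.514

L = -1·log(0.22) - 0·log(0.78) = -log(0.22) = 1.514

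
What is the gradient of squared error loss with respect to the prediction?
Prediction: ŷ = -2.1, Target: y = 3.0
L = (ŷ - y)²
∂L/∂ŷ = -10.2

∂L/∂ŷ = 2(ŷ - y) = 2(-2.1 - 3.0) = 2(-5.1) = -10.2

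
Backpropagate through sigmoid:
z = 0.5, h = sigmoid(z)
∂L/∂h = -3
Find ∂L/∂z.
∂L/∂z = -0.705

σ(0.5) = 0.6225
σ'(0.5) = σ(0.5)(1 - σ(0.5)) = 0.6225 × 0.3775 = 0.235
∂L/∂z = ∂L/∂h · σ'(z) = -3 × 0.235 = -0.705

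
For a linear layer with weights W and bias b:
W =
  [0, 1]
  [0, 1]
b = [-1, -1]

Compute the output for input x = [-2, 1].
y = [0, 0]

Wx = [0×-2 + 1×1, 0×-2 + 1×1]
   = [1, 1]
y = Wx + b = [1 + -1, 1 + -1] = [0, 0]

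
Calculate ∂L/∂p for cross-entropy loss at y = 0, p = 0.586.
∂L/∂p = 2.415

∂L/∂p = -y/p + (1-y)/(1-p) = 0 + 1/0.414 = 2.415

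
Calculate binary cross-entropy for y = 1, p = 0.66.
L = 0.4155

L = -1·log(0.66) - 0·log(0.34) = -log(0.66) = 0.4155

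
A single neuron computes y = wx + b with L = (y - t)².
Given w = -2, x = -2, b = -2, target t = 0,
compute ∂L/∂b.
∂L/∂b = 4

y = wx + b = (-2)(-2) + -2 = 2
∂L/∂y = 2(y - t) = 2(2 - 0) = 4
∂y/∂b = 1
∂L/∂b = ∂L/∂y · ∂y/∂b = 4 × 1 = 4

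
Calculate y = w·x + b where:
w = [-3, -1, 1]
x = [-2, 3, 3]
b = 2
y = 8

y = (-3)(-2) + (-1)(3) + (1)(3) + 2 = 8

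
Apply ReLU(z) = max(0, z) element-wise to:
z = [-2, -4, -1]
h = [0, 0, 0]

ReLU applied element-wise: max(0,-2)=0, max(0,-4)=0, max(0,-1)=0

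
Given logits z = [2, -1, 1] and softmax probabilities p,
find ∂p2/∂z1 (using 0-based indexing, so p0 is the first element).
∂p2/∂z1 = -0.009113

p = softmax(z) = [0.7054, 0.03512, 0.2595]
p2 = 0.2595, p1 = 0.03512

∂p2/∂z1 = -p2 × p1 = -0.2595 × 0.03512 = -0.009113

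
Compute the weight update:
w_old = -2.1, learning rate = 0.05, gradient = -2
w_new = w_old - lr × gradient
w_new = -2

w_new = w - η·∂L/∂w = -2.1 - 0.05×(-2) = -2.1 - (-0.1) = -2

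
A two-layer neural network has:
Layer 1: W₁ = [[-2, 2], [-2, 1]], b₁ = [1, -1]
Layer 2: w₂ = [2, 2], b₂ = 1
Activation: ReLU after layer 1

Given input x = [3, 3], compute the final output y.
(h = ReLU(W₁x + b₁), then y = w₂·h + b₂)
y = 3

Layer 1 pre-activation: z₁ = [1, -4]
After ReLU: h = [1, 0]
Layer 2 output: y = 2×1 + 2×0 + 1 = 3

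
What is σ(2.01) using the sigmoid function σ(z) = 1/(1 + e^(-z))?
0.8818

sigmoid(2.01) = 1/(1 + e^(-2.01)) = 1/(1 + 0.134) = 0.8818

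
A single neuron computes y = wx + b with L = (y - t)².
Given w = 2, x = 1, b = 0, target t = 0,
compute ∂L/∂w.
∂L/∂w = 4

y = wx + b = (2)(1) + 0 = 2
∂L/∂y = 2(y - t) = 2(2 - 0) = 4
∂y/∂w = x = 1
∂L/∂w = ∂L/∂y · ∂y/∂w = 4 × 1 = 4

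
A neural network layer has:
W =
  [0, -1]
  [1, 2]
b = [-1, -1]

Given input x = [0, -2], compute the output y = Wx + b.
y = [1, -5]

Wx = [0×0 + -1×-2, 1×0 + 2×-2]
   = [2, -4]
y = Wx + b = [2 + -1, -4 + -1] = [1, -5]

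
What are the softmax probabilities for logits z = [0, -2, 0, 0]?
p = [0.3189, 0.0432, 0.3189, 0.3189]

exp(z) = [1, 0.1353, 1, 1]
Sum = 3.135
p = [0.3189, 0.0432, 0.3189, 0.3189]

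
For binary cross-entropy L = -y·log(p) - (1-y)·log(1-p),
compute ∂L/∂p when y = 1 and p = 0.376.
∂L/∂p = -2.66

∂L/∂p = -y/p + (1-y)/(1-p) = -1/0.376 + 0 = -2.66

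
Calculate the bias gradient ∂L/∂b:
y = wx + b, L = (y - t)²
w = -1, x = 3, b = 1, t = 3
∂L/∂b = -10

y = wx + b = (-1)(3) + 1 = -2
∂L/∂y = 2(y - t) = 2(-2 - 3) = -10
∂y/∂b = 1
∂L/∂b = ∂L/∂y · ∂y/∂b = -10 × 1 = -10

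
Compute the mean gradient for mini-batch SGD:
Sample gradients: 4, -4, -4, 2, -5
Average gradient = -1.4

Average = (1/5)(4 + -4 + -4 + 2 + -5) = -7/5 = -1.4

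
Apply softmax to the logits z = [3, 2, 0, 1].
p = [0.6439, 0.2369, 0.0321, 0.0871]

exp(z) = [20.09, 7.389, 1, 2.718]
Sum = 31.19
p = [0.6439, 0.2369, 0.0321, 0.0871]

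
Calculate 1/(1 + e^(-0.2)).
0.5498

sigmoid(0.2) = 1/(1 + e^(-0.2)) = 1/(1 + 0.8187) = 0.5498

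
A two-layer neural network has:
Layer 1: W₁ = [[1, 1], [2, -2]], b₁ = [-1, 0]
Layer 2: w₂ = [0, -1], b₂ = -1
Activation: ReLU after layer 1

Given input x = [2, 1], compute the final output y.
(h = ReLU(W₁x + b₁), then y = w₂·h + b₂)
y = -3

Layer 1 pre-activation: z₁ = [2, 2]
After ReLU: h = [2, 2]
Layer 2 output: y = 0×2 + -1×2 + -1 = -3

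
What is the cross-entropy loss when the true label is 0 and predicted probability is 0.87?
L = 2.04

L = -0·log(0.87) - 1·log(0.13) = -log(0.13) = 2.04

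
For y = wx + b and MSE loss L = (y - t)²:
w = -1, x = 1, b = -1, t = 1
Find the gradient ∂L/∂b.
∂L/∂b = -6

y = wx + b = (-1)(1) + -1 = -2
∂L/∂y = 2(y - t) = 2(-2 - 1) = -6
∂y/∂b = 1
∂L/∂b = ∂L/∂y · ∂y/∂b = -6 × 1 = -6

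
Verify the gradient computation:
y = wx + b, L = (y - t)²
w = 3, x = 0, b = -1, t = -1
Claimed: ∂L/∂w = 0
Correct

y = (3)(0) + -1 = -1
∂L/∂y = 2(y - t) = 2(-1 - -1) = 0
∂y/∂w = x = 0
∂L/∂w = 0 × 0 = 0

Claimed value: 0
Correct: The correct gradient is 0.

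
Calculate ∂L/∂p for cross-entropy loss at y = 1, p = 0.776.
∂L/∂p = -1.289

∂L/∂p = -y/p + (1-y)/(1-p) = -1/0.776 + 0 = -1.289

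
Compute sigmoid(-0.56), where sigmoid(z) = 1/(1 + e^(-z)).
0.3635

sigmoid(-0.56) = 1/(1 + e^(0.56)) = 1/(1 + 1.751) = 0.3635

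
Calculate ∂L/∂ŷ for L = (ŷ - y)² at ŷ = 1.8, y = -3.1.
∂L/∂ŷ = 9.8

∂L/∂ŷ = 2(ŷ - y) = 2(1.8 - -3.1) = 2(4.9) = 9.8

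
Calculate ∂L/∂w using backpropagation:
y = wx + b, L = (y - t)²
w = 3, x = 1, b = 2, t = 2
∂L/∂w = 6

y = wx + b = (3)(1) + 2 = 5
∂L/∂y = 2(y - t) = 2(5 - 2) = 6
∂y/∂w = x = 1
∂L/∂w = ∂L/∂y · ∂y/∂w = 6 × 1 = 6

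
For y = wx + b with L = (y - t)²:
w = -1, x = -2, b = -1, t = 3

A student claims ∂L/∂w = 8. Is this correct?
Correct

y = (-1)(-2) + -1 = 1
∂L/∂y = 2(y - t) = 2(1 - 3) = -4
∂y/∂w = x = -2
∂L/∂w = -4 × -2 = 8

Claimed value: 8
Correct: The correct gradient is 8.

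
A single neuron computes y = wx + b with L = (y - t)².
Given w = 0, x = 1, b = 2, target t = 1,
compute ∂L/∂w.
∂L/∂w = 2

y = wx + b = (0)(1) + 2 = 2
∂L/∂y = 2(y - t) = 2(2 - 1) = 2
∂y/∂w = x = 1
∂L/∂w = ∂L/∂y · ∂y/∂w = 2 × 1 = 2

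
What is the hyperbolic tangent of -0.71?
-0.6107

tanh(-0.71) = (e^(-0.71) - e^(0.71))/(e^(-0.71) + e^(0.71)) = -0.6107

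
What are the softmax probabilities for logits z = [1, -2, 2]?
p = [0.2654, 0.0132, 0.7214]

exp(z) = [2.718, 0.1353, 7.389]
Sum = 10.24
p = [0.2654, 0.0132, 0.7214]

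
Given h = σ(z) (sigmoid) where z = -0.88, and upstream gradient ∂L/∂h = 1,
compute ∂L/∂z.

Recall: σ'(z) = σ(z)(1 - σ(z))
∂L/∂z = 0.2072

σ(-0.88) = 0.2932
σ'(-0.88) = σ(-0.88)(1 - σ(-0.88)) = 0.2932 × 0.7068 = 0.2072
∂L/∂z = ∂L/∂h · σ'(z) = 1 × 0.2072 = 0.2072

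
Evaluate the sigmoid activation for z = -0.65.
0.343

sigmoid(-0.65) = 1/(1 + e^(0.65)) = 1/(1 + 1.916) = 0.343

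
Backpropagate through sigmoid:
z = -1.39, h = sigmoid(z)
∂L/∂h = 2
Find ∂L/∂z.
∂L/∂z = 0.3193

σ(-1.39) = 0.1994
σ'(-1.39) = σ(-1.39)(1 - σ(-1.39)) = 0.1994 × 0.8006 = 0.1596
∂L/∂z = ∂L/∂h · σ'(z) = 2 × 0.1596 = 0.3193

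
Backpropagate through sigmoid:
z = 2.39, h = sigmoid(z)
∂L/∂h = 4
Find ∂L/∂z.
∂L/∂z = 0.3076

σ(2.39) = 0.9161
σ'(2.39) = σ(2.39)(1 - σ(2.39)) = 0.9161 × 0.08394 = 0.07689
∂L/∂z = ∂L/∂h · σ'(z) = 4 × 0.07689 = 0.3076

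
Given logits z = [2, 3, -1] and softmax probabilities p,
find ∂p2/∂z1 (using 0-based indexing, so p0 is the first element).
∂p2/∂z1 = -0.009532

p = softmax(z) = [0.2654, 0.7214, 0.01321]
p2 = 0.01321, p1 = 0.7214

∂p2/∂z1 = -p2 × p1 = -0.01321 × 0.7214 = -0.009532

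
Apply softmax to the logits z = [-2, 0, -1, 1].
p = [0.0321, 0.2369, 0.0871, 0.6439]

exp(z) = [0.1353, 1, 0.3679, 2.718]
Sum = 4.221
p = [0.0321, 0.2369, 0.0871, 0.6439]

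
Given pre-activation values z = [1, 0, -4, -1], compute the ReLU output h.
h = [1, 0, 0, 0]

ReLU applied element-wise: max(0,1)=1, max(0,0)=0, max(0,-4)=0, max(0,-1)=0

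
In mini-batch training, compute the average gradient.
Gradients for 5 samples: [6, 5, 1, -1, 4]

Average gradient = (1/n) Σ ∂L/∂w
Average gradient = 3

Average = (1/5)(6 + 5 + 1 + -1 + 4) = 15/5 = 3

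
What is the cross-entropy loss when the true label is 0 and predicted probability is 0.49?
L = 0.6733

L = -0·log(0.49) - 1·log(0.51) = -log(0.51) = 0.6733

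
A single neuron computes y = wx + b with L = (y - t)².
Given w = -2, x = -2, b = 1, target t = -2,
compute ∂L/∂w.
∂L/∂w = -28

y = wx + b = (-2)(-2) + 1 = 5
∂L/∂y = 2(y - t) = 2(5 - -2) = 14
∂y/∂w = x = -2
∂L/∂w = ∂L/∂y · ∂y/∂w = 14 × -2 = -28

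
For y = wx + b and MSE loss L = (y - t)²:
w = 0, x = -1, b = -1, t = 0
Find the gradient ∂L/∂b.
∂L/∂b = -2

y = wx + b = (0)(-1) + -1 = -1
∂L/∂y = 2(y - t) = 2(-1 - 0) = -2
∂y/∂b = 1
∂L/∂b = ∂L/∂y · ∂y/∂b = -2 × 1 = -2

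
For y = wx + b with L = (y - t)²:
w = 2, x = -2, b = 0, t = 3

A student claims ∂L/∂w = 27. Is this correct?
Incorrect

y = (2)(-2) + 0 = -4
∂L/∂y = 2(y - t) = 2(-4 - 3) = -14
∂y/∂w = x = -2
∂L/∂w = -14 × -2 = 28

Claimed value: 27
Incorrect: The correct gradient is 28.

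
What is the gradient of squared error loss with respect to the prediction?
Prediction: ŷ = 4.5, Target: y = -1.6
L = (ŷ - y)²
∂L/∂ŷ = 12.2

∂L/∂ŷ = 2(ŷ - y) = 2(4.5 - -1.6) = 2(6.1) = 12.2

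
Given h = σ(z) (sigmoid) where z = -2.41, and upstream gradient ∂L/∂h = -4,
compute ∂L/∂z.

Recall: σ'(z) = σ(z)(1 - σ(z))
∂L/∂z = -0.3025

σ(-2.41) = 0.08241
σ'(-2.41) = σ(-2.41)(1 - σ(-2.41)) = 0.08241 × 0.9176 = 0.07562
∂L/∂z = ∂L/∂h · σ'(z) = -4 × 0.07562 = -0.3025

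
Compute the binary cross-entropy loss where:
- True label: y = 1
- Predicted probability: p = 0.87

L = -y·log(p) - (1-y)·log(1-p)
L = 0.1393

L = -1·log(0.87) - 0·log(0.13) = -log(0.87) = 0.1393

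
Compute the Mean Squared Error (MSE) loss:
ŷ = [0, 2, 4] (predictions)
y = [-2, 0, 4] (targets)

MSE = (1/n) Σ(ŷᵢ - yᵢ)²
MSE = 2.667

MSE = (1/3)((0--2)² + (2-0)² + (4-4)²) = (1/3)(4 + 4 + 0) = 2.667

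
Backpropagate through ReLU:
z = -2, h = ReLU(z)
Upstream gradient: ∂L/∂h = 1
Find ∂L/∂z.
∂L/∂z = 0

h = ReLU(-2) = 0
Since z < 0: ∂h/∂z = 0
∂L/∂z = ∂L/∂h · ∂h/∂z = 1 × 0 = 0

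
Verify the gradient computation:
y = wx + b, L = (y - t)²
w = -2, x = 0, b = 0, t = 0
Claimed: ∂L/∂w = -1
Incorrect

y = (-2)(0) + 0 = 0
∂L/∂y = 2(y - t) = 2(0 - 0) = 0
∂y/∂w = x = 0
∂L/∂w = 0 × 0 = 0

Claimed value: -1
Incorrect: The correct gradient is 0.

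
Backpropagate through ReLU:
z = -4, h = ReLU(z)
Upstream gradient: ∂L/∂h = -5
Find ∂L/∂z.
∂L/∂z = 0

h = ReLU(-4) = 0
Since z < 0: ∂h/∂z = 0
∂L/∂z = ∂L/∂h · ∂h/∂z = -5 × 0 = 0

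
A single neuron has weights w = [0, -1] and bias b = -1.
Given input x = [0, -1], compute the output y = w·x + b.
y = 0

y = (0)(0) + (-1)(-1) + -1 = 0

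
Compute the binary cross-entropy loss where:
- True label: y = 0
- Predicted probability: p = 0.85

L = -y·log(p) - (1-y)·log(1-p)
L = 1.897

L = -0·log(0.85) - 1·log(0.15) = -log(0.15) = 1.897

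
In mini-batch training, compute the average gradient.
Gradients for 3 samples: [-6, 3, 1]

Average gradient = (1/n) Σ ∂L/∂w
Average gradient = -0.6667

Average = (1/3)(-6 + 3 + 1) = -2/3 = -0.6667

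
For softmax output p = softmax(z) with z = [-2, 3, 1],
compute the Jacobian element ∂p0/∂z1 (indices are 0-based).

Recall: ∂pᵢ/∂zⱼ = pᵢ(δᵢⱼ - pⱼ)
∂p0/∂z1 = -0.005166

p = softmax(z) = [0.0059, 0.8756, 0.1185]
p0 = 0.0059, p1 = 0.8756

∂p0/∂z1 = -p0 × p1 = -0.0059 × 0.8756 = -0.005166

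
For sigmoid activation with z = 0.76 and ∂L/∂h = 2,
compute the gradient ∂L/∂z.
∂L/∂z = 0.4342

σ(0.76) = 0.6814
σ'(0.76) = σ(0.76)(1 - σ(0.76)) = 0.6814 × 0.3186 = 0.2171
∂L/∂z = ∂L/∂h · σ'(z) = 2 × 0.2171 = 0.4342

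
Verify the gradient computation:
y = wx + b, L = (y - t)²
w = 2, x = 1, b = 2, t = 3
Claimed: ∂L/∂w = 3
Incorrect

y = (2)(1) + 2 = 4
∂L/∂y = 2(y - t) = 2(4 - 3) = 2
∂y/∂w = x = 1
∂L/∂w = 2 × 1 = 2

Claimed value: 3
Incorrect: The correct gradient is 2.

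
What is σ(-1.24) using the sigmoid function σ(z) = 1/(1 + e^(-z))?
0.2244

sigmoid(-1.24) = 1/(1 + e^(1.24)) = 1/(1 + 3.456) = 0.2244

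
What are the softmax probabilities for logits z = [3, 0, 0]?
p = [0.9094, 0.0453, 0.0453]

exp(z) = [20.09, 1, 1]
Sum = 22.09
p = [0.9094, 0.0453, 0.0453]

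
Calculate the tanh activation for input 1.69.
0.9341

tanh(1.69) = (e^(1.69) - e^(-1.69))/(e^(1.69) + e^(-1.69)) = 0.9341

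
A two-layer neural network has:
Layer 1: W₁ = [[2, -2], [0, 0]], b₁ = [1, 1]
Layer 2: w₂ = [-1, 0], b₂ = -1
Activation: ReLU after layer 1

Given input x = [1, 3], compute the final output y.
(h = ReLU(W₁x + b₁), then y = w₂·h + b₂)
y = -1

Layer 1 pre-activation: z₁ = [-3, 1]
After ReLU: h = [0, 1]
Layer 2 output: y = -1×0 + 0×1 + -1 = -1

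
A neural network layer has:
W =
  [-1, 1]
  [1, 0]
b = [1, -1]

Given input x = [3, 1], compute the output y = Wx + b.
y = [-1, 2]

Wx = [-1×3 + 1×1, 1×3 + 0×1]
   = [-2, 3]
y = Wx + b = [-2 + 1, 3 + -1] = [-1, 2]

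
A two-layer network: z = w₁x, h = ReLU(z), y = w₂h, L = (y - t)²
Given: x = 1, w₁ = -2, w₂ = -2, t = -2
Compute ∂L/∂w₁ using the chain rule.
∂L/∂w₁ = 0

Forward pass:
z = w₁x = -2×1 = -2
h = ReLU(-2) = 0
y = w₂h = -2×0 = 0

Backward pass:
∂L/∂y = 2(y - t) = 2(0 - -2) = 4
∂y/∂h = w₂ = -2
∂h/∂z = 0 (ReLU derivative)
∂z/∂w₁ = x = 1

∂L/∂w₁ = 4 × -2 × 0 × 1 = 0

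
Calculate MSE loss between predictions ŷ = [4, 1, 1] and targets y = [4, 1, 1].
MSE = 0

MSE = (1/3)((4-4)² + (1-1)² + (1-1)²) = (1/3)(0 + 0 + 0) = 0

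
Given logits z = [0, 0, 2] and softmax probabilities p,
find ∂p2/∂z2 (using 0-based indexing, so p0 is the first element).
∂p2/∂z2 = 0.1676

p = softmax(z) = [0.1065, 0.1065, 0.787]
p2 = 0.787

∂p2/∂z2 = p2(1 - p2) = 0.787 × (1 - 0.787) = 0.1676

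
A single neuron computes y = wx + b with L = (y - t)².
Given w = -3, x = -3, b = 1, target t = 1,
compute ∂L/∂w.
∂L/∂w = -54

y = wx + b = (-3)(-3) + 1 = 10
∂L/∂y = 2(y - t) = 2(10 - 1) = 18
∂y/∂w = x = -3
∂L/∂w = ∂L/∂y · ∂y/∂w = 18 × -3 = -54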